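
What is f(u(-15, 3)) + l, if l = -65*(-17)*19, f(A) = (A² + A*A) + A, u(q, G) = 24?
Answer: 22171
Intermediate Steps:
f(A) = A + 2*A² (f(A) = (A² + A²) + A = 2*A² + A = A + 2*A²)
l = 20995 (l = 1105*19 = 20995)
f(u(-15, 3)) + l = 24*(1 + 2*24) + 20995 = 24*(1 + 48) + 20995 = 24*49 + 20995 = 1176 + 20995 = 22171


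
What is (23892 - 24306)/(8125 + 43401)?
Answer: -207/25763 ≈ -0.0080348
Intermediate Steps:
(23892 - 24306)/(8125 + 43401) = -414/51526 = -414*1/51526 = -207/25763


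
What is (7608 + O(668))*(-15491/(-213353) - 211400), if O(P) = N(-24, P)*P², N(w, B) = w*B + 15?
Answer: 46051012788399371400/30479 ≈ 1.5109e+15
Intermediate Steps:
N(w, B) = 15 + B*w (N(w, B) = B*w + 15 = 15 + B*w)
O(P) = P²*(15 - 24*P) (O(P) = (15 + P*(-24))*P² = (15 - 24*P)*P² = P²*(15 - 24*P))
(7608 + O(668))*(-15491/(-213353) - 211400) = (7608 + 668²*(15 - 24*668))*(-15491/(-213353) - 211400) = (7608 + 446224*(15 - 16032))*(-15491*(-1/213353) - 211400) = (7608 + 446224*(-16017))*(2213/30479 - 211400) = (7608 - 7147169808)*(-6443258387/30479) = -7147162200*(-6443258387/30479) = 46051012788399371400/30479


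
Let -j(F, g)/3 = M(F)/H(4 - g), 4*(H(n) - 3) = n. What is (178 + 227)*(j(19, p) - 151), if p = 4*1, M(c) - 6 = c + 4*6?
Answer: -81000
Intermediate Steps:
H(n) = 3 + n/4
M(c) = 30 + c (M(c) = 6 + (c + 4*6) = 6 + (c + 24) = 6 + (24 + c) = 30 + c)
p = 4
j(F, g) = -3*(30 + F)/(4 - g/4) (j(F, g) = -3*(30 + F)/(3 + (4 - g)/4) = -3*(30 + F)/(3 + (1 - g/4)) = -3*(30 + F)/(4 - g/4))
(178 + 227)*(j(19, p) - 151) = (178 + 227)*(12*(30 + 19)/(-16 + 4) - 151) = 405*(12*49/(-12) - 151) = 405*(12*(-1/12)*49 - 151) = 405*(-49 - 151) = 405*(-200) = -81000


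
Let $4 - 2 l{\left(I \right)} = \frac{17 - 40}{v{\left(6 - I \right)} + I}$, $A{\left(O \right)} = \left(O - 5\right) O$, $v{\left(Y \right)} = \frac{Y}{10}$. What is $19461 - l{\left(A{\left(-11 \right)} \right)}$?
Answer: $\frac{6187939}{318} \approx 19459.0$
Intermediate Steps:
$v{\left(Y \right)} = \frac{Y}{10}$ ($v{\left(Y \right)} = Y \frac{1}{10} = \frac{Y}{10}$)
$A{\left(O \right)} = O \left(-5 + O\right)$ ($A{\left(O \right)} = \left(-5 + O\right) O = O \left(-5 + O\right)$)
$l{\left(I \right)} = 2 + \frac{23}{2 \left(\frac{3}{5} + \frac{9 I}{10}\right)}$ ($l{\left(I \right)} = 2 - \frac{\left(17 - 40\right) \frac{1}{\frac{6 - I}{10} + I}}{2} = 2 - \frac{\left(-23\right) \frac{1}{\left(\frac{3}{5} - \frac{I}{10}\right) + I}}{2} = 2 - \frac{\left(-23\right) \frac{1}{\frac{3}{5} + \frac{9 I}{10}}}{2} = 2 + \frac{23}{2 \left(\frac{3}{5} + \frac{9 I}{10}\right)}$)
$19461 - l{\left(A{\left(-11 \right)} \right)} = 19461 - \frac{127 + 18 \left(- 11 \left(-5 - 11\right)\right)}{3 \left(2 + 3 \left(- 11 \left(-5 - 11\right)\right)\right)} = 19461 - \frac{127 + 18 \left(\left(-11\right) \left(-16\right)\right)}{3 \left(2 + 3 \left(\left(-11\right) \left(-16\right)\right)\right)} = 19461 - \frac{127 + 18 \cdot 176}{3 \left(2 + 3 \cdot 176\right)} = 19461 - \frac{127 + 3168}{3 \left(2 + 528\right)} = 19461 - \frac{1}{3} \cdot \frac{1}{530} \cdot 3295 = 19461 - \frac{659}{318} = \frac{6187939}{318}$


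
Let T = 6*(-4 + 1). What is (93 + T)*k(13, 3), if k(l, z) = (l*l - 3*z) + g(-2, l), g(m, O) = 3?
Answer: 12225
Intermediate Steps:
k(l, z) = 3 + l² - 3*z (k(l, z) = (l*l - 3*z) + 3 = (l² - 3*z) + 3 = 3 + l² - 3*z)
T = -18 (T = 6*(-3) = -18)
(93 + T)*k(13, 3) = (93 - 18)*(3 + 13² - 3*3) = 75*(3 + 169 - 9) = 75*163 = 12225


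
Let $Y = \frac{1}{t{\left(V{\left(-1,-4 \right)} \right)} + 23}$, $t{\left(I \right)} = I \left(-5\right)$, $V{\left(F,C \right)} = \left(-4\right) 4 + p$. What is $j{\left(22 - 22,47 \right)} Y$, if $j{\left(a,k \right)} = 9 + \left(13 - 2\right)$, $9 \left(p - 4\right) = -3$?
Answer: $\frac{30}{127} \approx 0.23622$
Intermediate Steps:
$p = \frac{11}{3}$ ($p = 4 + \frac{1}{9} \left(-3\right) = 4 - \frac{1}{3} = \frac{11}{3} \approx 3.6667$)
$V{\left(F,C \right)} = - \frac{37}{3}$ ($V{\left(F,C \right)} = \left(-4\right) 4 + \frac{11}{3} = -16 + \frac{11}{3} = - \frac{37}{3}$)
$t{\left(I \right)} = - 5 I$
$j{\left(a,k \right)} = 20$ ($j{\left(a,k \right)} = 9 + 11 = 20$)
$Y = \frac{3}{254}$ ($Y = \frac{1}{\left(-5\right) \left(- \frac{37}{3}\right) + 23} = \frac{1}{\frac{185}{3} + 23} = \frac{1}{\frac{254}{3}} = \frac{3}{254} \approx 0.011811$)
$j{\left(22 - 22,47 \right)} Y = 20 \cdot \frac{3}{254} = \frac{30}{127}$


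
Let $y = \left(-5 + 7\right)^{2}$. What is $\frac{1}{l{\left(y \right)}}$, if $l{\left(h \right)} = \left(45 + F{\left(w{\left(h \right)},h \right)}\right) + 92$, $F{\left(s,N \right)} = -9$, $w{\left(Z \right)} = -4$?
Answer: $\frac{1}{128} \approx 0.0078125$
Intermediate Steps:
$y = 4$ ($y = 2^{2} = 4$)
$l{\left(h \right)} = 128$ ($l{\left(h \right)} = \left(45 - 9\right) + 92 = 36 + 92 = 128$)
$\frac{1}{l{\left(y \right)}} = \frac{1}{128}$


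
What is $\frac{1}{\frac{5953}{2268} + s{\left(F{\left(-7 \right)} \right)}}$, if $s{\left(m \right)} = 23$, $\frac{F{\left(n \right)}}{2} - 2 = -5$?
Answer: $\frac{2268}{58117} \approx 0.039025$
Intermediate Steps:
$F{\left(n \right)} = -6$ ($F{\left(n \right)} = 4 + 2 \left(-5\right) = 4 - 10 = -6$)
$\frac{1}{\frac{5953}{2268} + s{\left(F{\left(-7 \right)} \right)}} = \frac{1}{\frac{5953}{2268} + 23} = \frac{1}{\frac{58117}{2268}} = \frac{2268}{58117}$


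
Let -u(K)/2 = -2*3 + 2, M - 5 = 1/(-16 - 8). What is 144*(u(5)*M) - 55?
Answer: 5657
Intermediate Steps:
M = 119/24 (M = 5 + 1/(-16 - 8) = 5 + 1/(-24) = 5 - 1/24 = 119/24 ≈ 4.9583)
u(K) = 8 (u(K) = -2*(-2*3 + 2) = -2*(-6 + 2) = -2*(-4) = 8)
144*(u(5)*M) - 55 = 144*(8*(119/24)) - 55 = 144*(119/3) - 55 = 5712 - 55 = 5657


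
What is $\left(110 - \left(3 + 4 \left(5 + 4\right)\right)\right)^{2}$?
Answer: $5041$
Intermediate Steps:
$\left(110 - \left(3 + 4 \left(5 + 4\right)\right)\right)^{2} = \left(110 - 39\right)^{2} = 71^{2} = 5041$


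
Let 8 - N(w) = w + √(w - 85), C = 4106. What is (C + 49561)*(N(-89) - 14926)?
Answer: -795827943 - 53667*I*√174 ≈ -7.9583e+8 - 7.0792e+5*I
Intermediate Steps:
N(w) = 8 - w - √(-85 + w) (N(w) = 8 - (w + √(w - 85)) = 8 - (w + √(-85 + w)) = 8 + (-w - √(-85 + w)) = 8 - w - √(-85 + w))
(C + 49561)*(N(-89) - 14926) = (4106 + 49561)*((8 - 1*(-89) - √(-85 - 89)) - 14926) = 53667*((8 + 89 - √(-174)) - 14926) = 53667*((8 + 89 - I*√174) - 14926) = 53667*((97 - I*√174) - 14926) = 53667*(-14829 - I*√174) = -795827943 - 53667*I*√174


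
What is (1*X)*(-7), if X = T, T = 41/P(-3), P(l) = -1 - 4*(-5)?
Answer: -287/19 ≈ -15.105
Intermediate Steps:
P(l) = 19 (P(l) = -1 - 1*(-20) = -1 + 20 = 19)
T = 41/19 ≈ 2.1579
X = 41/19 ≈ 2.1579
(1*X)*(-7) = (1*(41/19))*(-7) = (41/19)*(-7) = -287/19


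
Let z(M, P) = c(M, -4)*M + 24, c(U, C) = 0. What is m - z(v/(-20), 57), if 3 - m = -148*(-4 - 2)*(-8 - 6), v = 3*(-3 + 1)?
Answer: 12411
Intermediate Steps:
v = -6 (v = 3*(-2) = -6)
z(M, P) = 24 (z(M, P) = 0*M + 24 = 0 + 24 = 24)
m = 12435 (m = 3 - (-148)*(-4 - 2)*(-8 - 6) = 3 - (-148)*(-6*(-14)) = 3 - (-148)*84 = 3 - 1*(-12432) = 3 + 12432 = 12435)
m - z(v/(-20), 57) = 12435 - 1*24 = 12435 - 24 = 12411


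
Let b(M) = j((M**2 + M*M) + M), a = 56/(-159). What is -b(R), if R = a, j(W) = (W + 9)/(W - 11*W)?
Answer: -224897/26320 ≈ -8.5447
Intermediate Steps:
a = -56/159 (a = 56*(-1/159) = -56/159 ≈ -0.35220)
j(W) = -(9 + W)/(10*W) (j(W) = (9 + W)/((-10*W)) = (9 + W)*(-1/(10*W)) = -(9 + W)/(10*W))
R = -56/159 ≈ -0.35220
b(M) = (-9 - M - 2*M**2)/(10*(M + 2*M**2)) (b(M) = (-9 - ((M**2 + M*M) + M))/(10*((M**2 + M*M) + M)) = (-9 - ((M**2 + M**2) + M))/(10*((M**2 + M**2) + M)) = (-9 - (2*M**2 + M))/(10*(2*M**2 + M)) = (-9 - (M + 2*M**2))/(10*(M + 2*M**2)) = (-9 + (-M - 2*M**2))/(10*(M + 2*M**2)) = (-9 - M - 2*M**2)/(10*(M + 2*M**2)))
-b(R) = -(-9 - 1*(-56/159)*(1 + 2*(-56/159)))/(10*(-56/159)*(1 + 2*(-56/159))) = -(-159)*(-9 - 1*(-56/159)*(1 - 112/159))/(10*56*(1 - 112/159)) = -(-159)*(-9 - 1*(-56/159)*47/159)/(10*56*47/159) = -(-159)*159*(-9 + 2632/25281)/(10*56*47) = -(-159)*159*(-224897)/(10*56*47*25281) = -1*224897/26320 = -224897/26320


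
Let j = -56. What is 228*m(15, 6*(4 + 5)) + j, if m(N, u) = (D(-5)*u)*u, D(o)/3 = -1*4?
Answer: -7978232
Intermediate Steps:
D(o) = -12 (D(o) = 3*(-1*4) = 3*(-4) = -12)
m(N, u) = -12*u² (m(N, u) = (-12*u)*u = -12*u²)
228*m(15, 6*(4 + 5)) + j = 228*(-12*36*(4 + 5)²) - 56 = 228*(-12*(6*9)²) - 56 = 228*(-12*54²) - 56 = 228*(-12*2916) - 56 = 228*(-34992) - 56 = -7978176 - 56 = -7978232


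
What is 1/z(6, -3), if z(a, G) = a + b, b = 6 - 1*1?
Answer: 1/11 ≈ 0.090909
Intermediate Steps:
b = 5 (b = 6 - 1 = 5)
z(a, G) = 5 + a (z(a, G) = a + 5 = 5 + a)
1/z(6, -3) = 1/(5 + 6) = 1/11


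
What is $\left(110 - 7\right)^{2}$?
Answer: $10609$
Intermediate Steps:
$\left(110 - 7\right)^{2} = 103^{2} = 10609$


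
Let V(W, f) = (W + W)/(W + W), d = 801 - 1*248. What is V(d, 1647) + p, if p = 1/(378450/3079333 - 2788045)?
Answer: 8585315516202/8585318595535 ≈ 1.0000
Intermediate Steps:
d = 553 (d = 801 - 248 = 553)
p = -3079333/8585318595535 (p = 1/(378450*(1/3079333) - 2788045) = 1/(378450/3079333 - 2788045) = 1/(-8585318595535/3079333) = -3079333/8585318595535 ≈ -3.5867e-7)
V(W, f) = 1 (V(W, f) = (2*W)/((2*W)) = (2*W)*(1/(2*W)) = 1)
V(d, 1647) + p = 1 - 3079333/8585318595535 = 8585315516202/8585318595535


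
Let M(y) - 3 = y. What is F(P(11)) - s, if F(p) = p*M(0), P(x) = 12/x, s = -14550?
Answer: 160086/11 ≈ 14553.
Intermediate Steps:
M(y) = 3 + y
F(p) = 3*p (F(p) = p*(3 + 0) = p*3 = 3*p)
F(P(11)) - s = 3*(12/11) - 1*(-14550) = 3*(12*(1/11)) + 14550 = 3*(12/11) + 14550 = 36/11 + 14550 = 160086/11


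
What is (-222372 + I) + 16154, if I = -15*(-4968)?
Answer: -131698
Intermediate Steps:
I = 74520
(-222372 + I) + 16154 = (-222372 + 74520) + 16154 = -147852 + 16154 = -131698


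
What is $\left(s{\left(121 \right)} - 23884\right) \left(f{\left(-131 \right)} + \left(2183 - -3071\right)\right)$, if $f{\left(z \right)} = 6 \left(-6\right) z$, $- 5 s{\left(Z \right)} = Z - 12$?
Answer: $-238340826$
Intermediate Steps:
$s{\left(Z \right)} = \frac{12}{5} - \frac{Z}{5}$ ($s{\left(Z \right)} = - \frac{Z - 12}{5} = - \frac{-12 + Z}{5} = \frac{12}{5} - \frac{Z}{5}$)
$f{\left(z \right)} = - 36 z$
$\left(s{\left(121 \right)} - 23884\right) \left(f{\left(-131 \right)} + \left(2183 - -3071\right)\right) = \left(\left(\frac{12}{5} - \frac{121}{5}\right) - 23884\right) \left(\left(-36\right) \left(-131\right) + \left(2183 - -3071\right)\right) = \left(\left(\frac{12}{5} - \frac{121}{5}\right) - 23884\right) \left(4716 + \left(2183 + 3071\right)\right) = \left(- \frac{109}{5} - 23884\right) \left(4716 + 5254\right) = \left(- \frac{119529}{5}\right) 9970 = -238340826$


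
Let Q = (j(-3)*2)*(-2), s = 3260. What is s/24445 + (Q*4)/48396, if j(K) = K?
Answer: 2649072/19717337 ≈ 0.13435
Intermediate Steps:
Q = 12 (Q = -3*2*(-2) = -6*(-2) = 12)
s/24445 + (Q*4)/48396 = 3260/24445 + (12*4)/48396 = 3260*(1/24445) + 48*(1/48396) = 652/4889 + 4/4033 = 2649072/19717337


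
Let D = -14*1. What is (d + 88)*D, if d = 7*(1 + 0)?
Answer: -1330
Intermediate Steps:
d = 7 (d = 7*1 = 7)
D = -14
(d + 88)*D = (7 + 88)*(-14) = 95*(-14) = -1330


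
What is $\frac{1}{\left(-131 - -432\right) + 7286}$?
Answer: $\frac{1}{7587} \approx 0.0001318$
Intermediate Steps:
$\frac{1}{\left(-131 - -432\right) + 7286} = \frac{1}{\left(-131 + 432\right) + 7286} = \frac{1}{301 + 7286} = \frac{1}{7587}$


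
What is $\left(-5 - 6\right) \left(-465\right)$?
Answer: $5115$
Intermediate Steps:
$\left(-5 - 6\right) \left(-465\right) = \left(-11\right) \left(-465\right) = 5115$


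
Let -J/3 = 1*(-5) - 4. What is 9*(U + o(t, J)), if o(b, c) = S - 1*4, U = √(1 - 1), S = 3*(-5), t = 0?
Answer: -171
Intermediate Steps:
S = -15
U = 0 (U = √0 = 0)
J = 27 (J = -3*(1*(-5) - 4) = -3*(-5 - 4) = -3*(-9) = 27)
o(b, c) = -19 (o(b, c) = -15 - 1*4 = -15 - 4 = -19)
9*(U + o(t, J)) = 9*(0 - 19) = 9*(-19) = -171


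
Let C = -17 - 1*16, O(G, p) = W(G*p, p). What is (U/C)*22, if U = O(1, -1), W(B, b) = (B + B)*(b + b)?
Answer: -8/3 ≈ -2.6667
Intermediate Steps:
W(B, b) = 4*B*b (W(B, b) = (2*B)*(2*b) = 4*B*b)
O(G, p) = 4*G*p² (O(G, p) = 4*(G*p)*p = 4*G*p²)
U = 4 (U = 4*1*(-1)² = 4*1*1 = 4)
C = -33 (C = -17 - 16 = -33)
(U/C)*22 = (4/(-33))*22 = (4*(-1/33))*22 = -4/33*22 = -8/3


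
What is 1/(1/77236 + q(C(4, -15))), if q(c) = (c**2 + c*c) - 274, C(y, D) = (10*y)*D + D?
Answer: 77236/58404009537 ≈ 1.3224e-6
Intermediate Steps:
C(y, D) = D + 10*D*y (C(y, D) = 10*D*y + D = D + 10*D*y)
q(c) = -274 + 2*c**2 (q(c) = (c**2 + c**2) - 274 = 2*c**2 - 274 = -274 + 2*c**2)
1/(1/77236 + q(C(4, -15))) = 1/(1/77236 + (-274 + 2*(-15*(1 + 10*4))**2)) = 1/(1/77236 + (-274 + 2*(-15*(1 + 40))**2)) = 1/(1/77236 + (-274 + 2*(-15*41)**2)) = 1/(1/77236 + (-274 + 2*(-615)**2)) = 1/(1/77236 + (-274 + 2*378225)) = 1/(1/77236 + (-274 + 756450)) = 1/(1/77236 + 756176) = 1/(58404009537/77236) = 77236/58404009537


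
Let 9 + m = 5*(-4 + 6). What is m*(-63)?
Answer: -63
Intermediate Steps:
m = 1 (m = -9 + 5*(-4 + 6) = -9 + 5*2 = -9 + 10 = 1)
m*(-63) = 1*(-63) = -63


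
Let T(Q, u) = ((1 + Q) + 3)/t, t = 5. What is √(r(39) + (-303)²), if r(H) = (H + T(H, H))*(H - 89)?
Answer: √89429 ≈ 299.05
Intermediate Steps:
T(Q, u) = ⅘ + Q/5 (T(Q, u) = ((1 + Q) + 3)/5 = (4 + Q)*(⅕) = ⅘ + Q/5)
r(H) = (-89 + H)*(⅘ + 6*H/5) (r(H) = (H + (⅘ + H/5))*(H - 89) = (⅘ + 6*H/5)*(-89 + H) = (-89 + H)*(⅘ + 6*H/5))
√(r(39) + (-303)²) = √((-356/5 - 106*39 + (6/5)*39²) + (-303)²) = √((-356/5 - 4134 + (6/5)*1521) + 91809) = √((-356/5 - 4134 + 9126/5) + 91809) = √(-2380 + 91809) = √89429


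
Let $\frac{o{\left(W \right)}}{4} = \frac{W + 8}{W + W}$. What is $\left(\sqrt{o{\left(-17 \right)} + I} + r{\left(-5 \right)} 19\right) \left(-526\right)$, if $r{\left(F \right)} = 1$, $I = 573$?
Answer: $-9994 - \frac{526 \sqrt{165903}}{17} \approx -22597.0$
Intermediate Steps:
$o{\left(W \right)} = \frac{2 \left(8 + W\right)}{W}$ ($o{\left(W \right)} = 4 \frac{W + 8}{W + W} = 4 \frac{8 + W}{2 W} = \frac{2 \left(8 + W\right)}{W}$)
$\left(\sqrt{o{\left(-17 \right)} + I} + r{\left(-5 \right)} 19\right) \left(-526\right) = \left(\sqrt{\left(2 + \frac{16}{-17}\right) + 573} + 1 \cdot 19\right) \left(-526\right) = \left(\sqrt{\left(2 + 16 \left(- \frac{1}{17}\right)\right) + 573} + 19\right) \left(-526\right) = \left(\sqrt{\left(2 - \frac{16}{17}\right) + 573} + 19\right) \left(-526\right) = \left(\sqrt{\frac{18}{17} + 573} + 19\right) \left(-526\right) = \left(\sqrt{\frac{9759}{17}} + 19\right) \left(-526\right) = \left(\frac{\sqrt{165903}}{17} + 19\right) \left(-526\right) = \left(19 + \frac{\sqrt{165903}}{17}\right) \left(-526\right) = -9994 - \frac{526 \sqrt{165903}}{17}$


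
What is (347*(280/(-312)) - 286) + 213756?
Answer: 8313185/39 ≈ 2.1316e+5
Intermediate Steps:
(347*(280/(-312)) - 286) + 213756 = (347*(280*(-1/312)) - 286) + 213756 = (347*(-35/39) - 286) + 213756 = (-12145/39 - 286) + 213756 = -23299/39 + 213756 = 8313185/39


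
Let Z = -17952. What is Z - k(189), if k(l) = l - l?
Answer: -17952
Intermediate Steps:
k(l) = 0
Z - k(189) = -17952 - 1*0 = -17952 + 0 = -17952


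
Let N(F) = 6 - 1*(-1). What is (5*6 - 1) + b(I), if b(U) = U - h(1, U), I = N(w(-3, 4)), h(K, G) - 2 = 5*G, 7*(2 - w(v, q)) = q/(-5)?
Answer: -1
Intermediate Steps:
w(v, q) = 2 + q/35 (w(v, q) = 2 - q/(7*(-5)) = 2 - q*(-1)/(7*5) = 2 - (-1)*q/35 = 2 + q/35)
h(K, G) = 2 + 5*G
N(F) = 7 (N(F) = 6 + 1 = 7)
I = 7
b(U) = -2 - 4*U (b(U) = U - (2 + 5*U) = U + (-2 - 5*U) = -2 - 4*U)
(5*6 - 1) + b(I) = (5*6 - 1) + (-2 - 4*7) = (30 - 1) + (-2 - 28) = 29 - 30 = -1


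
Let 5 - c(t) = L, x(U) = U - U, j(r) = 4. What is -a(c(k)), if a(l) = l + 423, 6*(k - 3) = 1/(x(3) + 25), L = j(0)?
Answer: -424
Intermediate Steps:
x(U) = 0
L = 4
k = 451/150 (k = 3 + 1/(6*(0 + 25)) = 3 + (1/6)/25 = 3 + (1/6)*(1/25) = 3 + 1/150 = 451/150 ≈ 3.0067)
c(t) = 1 (c(t) = 5 - 1*4 = 5 - 4 = 1)
a(l) = 423 + l
-a(c(k)) = -(423 + 1) = -1*424 = -424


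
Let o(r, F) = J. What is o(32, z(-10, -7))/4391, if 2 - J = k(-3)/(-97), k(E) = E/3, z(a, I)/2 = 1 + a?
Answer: 193/425927 ≈ 0.00045313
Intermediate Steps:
z(a, I) = 2 + 2*a (z(a, I) = 2*(1 + a) = 2 + 2*a)
k(E) = E/3 (k(E) = E*(1/3) = E/3)
J = 193/97 (J = 2 - (1/3)*(-3)/(-97) = 2 - (-1)*(-1)/97 = 2 - 1*1/97 = 2 - 1/97 = 193/97 ≈ 1.9897)
o(r, F) = 193/97
o(32, z(-10, -7))/4391 = (193/97)/4391 = (193/97)*(1/4391) = 193/425927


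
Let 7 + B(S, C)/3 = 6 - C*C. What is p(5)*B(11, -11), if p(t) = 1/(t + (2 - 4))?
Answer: -122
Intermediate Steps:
B(S, C) = -3 - 3*C² (B(S, C) = -21 + 3*(6 - C*C) = -21 + 3*(6 - C²) = -21 + (18 - 3*C²) = -3 - 3*C²)
p(t) = 1/(-2 + t) (p(t) = 1/(t - 2) = 1/(-2 + t))
p(5)*B(11, -11) = (-3 - 3*(-11)²)/(-2 + 5) = (-3 - 3*121)/3 = (-3 - 363)/3 = (⅓)*(-366) = -122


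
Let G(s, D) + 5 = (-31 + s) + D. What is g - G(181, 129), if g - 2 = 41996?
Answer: 41724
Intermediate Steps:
G(s, D) = -36 + D + s (G(s, D) = -5 + ((-31 + s) + D) = -5 + (-31 + D + s) = -36 + D + s)
g = 41998 (g = 2 + 41996 = 41998)
g - G(181, 129) = 41998 - (-36 + 129 + 181) = 41998 - 1*274 = 41998 - 274 = 41724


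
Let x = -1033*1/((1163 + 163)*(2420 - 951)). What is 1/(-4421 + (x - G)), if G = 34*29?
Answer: -1947894/10532263891 ≈ -0.00018495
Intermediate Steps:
G = 986
x = -1033/1947894 (x = -1033/(1469*1326) = -1033/1947894 ≈ -0.00053032)
1/(-4421 + (x - G)) = 1/(-4421 + (-1033/1947894 - 1*986)) = 1/(-4421 + (-1033/1947894 - 986)) = 1/(-4421 - 1920624517/1947894) = 1/(-10532263891/1947894) = -1947894/10532263891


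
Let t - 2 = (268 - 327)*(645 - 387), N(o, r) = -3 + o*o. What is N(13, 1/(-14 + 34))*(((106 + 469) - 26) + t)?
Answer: -2435386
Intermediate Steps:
N(o, r) = -3 + o²
t = -15220 (t = 2 + (268 - 327)*(645 - 387) = 2 - 59*258 = 2 - 15222 = -15220)
N(13, 1/(-14 + 34))*(((106 + 469) - 26) + t) = (-3 + 13²)*(((106 + 469) - 26) - 15220) = (-3 + 169)*((575 - 26) - 15220) = 166*(549 - 15220) = 166*(-14671) = -2435386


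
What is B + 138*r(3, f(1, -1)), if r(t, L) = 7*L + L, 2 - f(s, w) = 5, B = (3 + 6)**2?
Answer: -3231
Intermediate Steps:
B = 81 (B = 9**2 = 81)
f(s, w) = -3 (f(s, w) = 2 - 1*5 = 2 - 5 = -3)
r(t, L) = 8*L
B + 138*r(3, f(1, -1)) = 81 + 138*(8*(-3)) = 81 + 138*(-24) = 81 - 3312 = -3231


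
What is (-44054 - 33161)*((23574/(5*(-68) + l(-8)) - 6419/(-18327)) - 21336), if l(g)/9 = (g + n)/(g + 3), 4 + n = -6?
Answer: 23301424749655930/14093463 ≈ 1.6534e+9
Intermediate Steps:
n = -10 (n = -4 - 6 = -10)
l(g) = 9*(-10 + g)/(3 + g) (l(g) = 9*((g - 10)/(g + 3)) = 9*((-10 + g)/(3 + g)) = 9*(-10 + g)/(3 + g))
(-44054 - 33161)*((23574/(5*(-68) + l(-8)) - 6419/(-18327)) - 21336) = (-44054 - 33161)*((23574/(5*(-68) + 9*(-10 - 8)/(3 - 8)) - 6419/(-18327)) - 21336) = -77215*((23574/(-340 + 9*(-18)/(-5)) - 6419*(-1/18327)) - 21336) = -77215*((23574/(-340 + 9*(-⅕)*(-18)) + 6419/18327) - 21336) = -77215*((23574/(-340 + 162/5) + 6419/18327) - 21336) = -77215*((23574/(-1538/5) + 6419/18327) - 21336) = -77215*((23574*(-5/1538) + 6419/18327) - 21336) = -77215*((-58935/769 + 6419/18327) - 21336) = -77215*(-1075165534/14093463 - 21336) = -77215*(-301773292102/14093463) = 23301424749655930/14093463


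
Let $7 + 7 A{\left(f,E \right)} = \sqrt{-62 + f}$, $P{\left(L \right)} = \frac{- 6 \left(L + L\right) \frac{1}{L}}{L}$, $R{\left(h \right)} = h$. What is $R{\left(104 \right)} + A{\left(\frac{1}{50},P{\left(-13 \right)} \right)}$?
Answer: $103 + \frac{i \sqrt{6198}}{70} \approx 103.0 + 1.1247 i$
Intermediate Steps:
$P{\left(L \right)} = - \frac{12}{L}$ ($P{\left(L \right)} = \frac{- 6 \cdot 2 L \frac{1}{L}}{L} = \frac{- 12 L \frac{1}{L}}{L} = - \frac{12}{L}$)
$A{\left(f,E \right)} = -1 + \frac{\sqrt{-62 + f}}{7}$
$R{\left(104 \right)} + A{\left(\frac{1}{50},P{\left(-13 \right)} \right)} = 104 - \left(1 - \frac{\sqrt{-62 + \frac{1}{50}}}{7}\right) = 104 - \left(1 - \frac{\sqrt{- \frac{3099}{50}}}{7}\right) = 104 - \left(1 - \frac{\frac{1}{10} i \sqrt{6198}}{7}\right) = 104 - \left(1 - \frac{i \sqrt{6198}}{70}\right) = 103 + \frac{i \sqrt{6198}}{70}$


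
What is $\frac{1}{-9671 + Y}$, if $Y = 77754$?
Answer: $\frac{1}{68083} \approx 1.4688 \cdot 10^{-5}$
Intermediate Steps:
$\frac{1}{-9671 + Y} = \frac{1}{-9671 + 77754} = \frac{1}{68083}$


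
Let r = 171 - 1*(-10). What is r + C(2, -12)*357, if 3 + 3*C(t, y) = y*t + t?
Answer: -2794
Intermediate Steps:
r = 181 (r = 171 + 10 = 181)
C(t, y) = -1 + t/3 + t*y/3 (C(t, y) = -1 + (y*t + t)/3 = -1 + (t*y + t)/3 = -1 + (t + t*y)/3 = -1 + (t/3 + t*y/3) = -1 + t/3 + t*y/3)
r + C(2, -12)*357 = 181 + (-1 + (⅓)*2 + (⅓)*2*(-12))*357 = 181 + (-1 + ⅔ - 8)*357 = 181 - 25/3*357 = 181 - 2975 = -2794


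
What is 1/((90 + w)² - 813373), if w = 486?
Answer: -1/481597 ≈ -2.0764e-6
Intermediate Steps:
1/((90 + w)² - 813373) = 1/((90 + 486)² - 813373) = 1/(576² - 813373) = 1/(331776 - 813373) = 1/(-481597) = -1/481597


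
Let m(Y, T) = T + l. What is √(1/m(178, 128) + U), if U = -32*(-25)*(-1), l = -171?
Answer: I*√1479243/43 ≈ 28.285*I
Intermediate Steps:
m(Y, T) = -171 + T (m(Y, T) = T - 171 = -171 + T)
U = -800 (U = 800*(-1) = -800)
√(1/m(178, 128) + U) = √(1/(-171 + 128) - 800) = √(1/(-43) - 800) = √(-1/43 - 800) = √(-34401/43) = I*√1479243/43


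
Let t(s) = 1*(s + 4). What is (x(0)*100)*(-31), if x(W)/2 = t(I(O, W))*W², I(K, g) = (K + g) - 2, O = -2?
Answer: 0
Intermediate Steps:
I(K, g) = -2 + K + g
t(s) = 4 + s (t(s) = 1*(4 + s) = 4 + s)
x(W) = 2*W³ (x(W) = 2*((4 + (-2 - 2 + W))*W²) = 2*((4 + (-4 + W))*W²) = 2*(W*W²) = 2*W³)
(x(0)*100)*(-31) = ((2*0³)*100)*(-31) = ((2*0)*100)*(-31) = (0*100)*(-31) = 0*(-31) = 0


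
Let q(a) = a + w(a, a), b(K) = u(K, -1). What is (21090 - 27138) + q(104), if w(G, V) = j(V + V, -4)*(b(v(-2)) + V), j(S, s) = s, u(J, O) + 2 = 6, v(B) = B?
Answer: -6376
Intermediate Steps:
u(J, O) = 4 (u(J, O) = -2 + 6 = 4)
b(K) = 4
w(G, V) = -16 - 4*V (w(G, V) = -4*(4 + V) = -16 - 4*V)
q(a) = -16 - 3*a (q(a) = a + (-16 - 4*a) = -16 - 3*a)
(21090 - 27138) + q(104) = (21090 - 27138) + (-16 - 3*104) = -6048 + (-16 - 312) = -6048 - 328 = -6376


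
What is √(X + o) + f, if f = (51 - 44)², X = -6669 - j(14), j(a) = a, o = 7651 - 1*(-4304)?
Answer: 49 + 2*√1318 ≈ 121.61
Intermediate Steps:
o = 11955 (o = 7651 + 4304 = 11955)
X = -6683 (X = -6669 - 1*14 = -6669 - 14 = -6683)
f = 49 (f = 7² = 49)
√(X + o) + f = √(-6683 + 11955) + 49 = √5272 + 49 = 2*√1318 + 49 = 49 + 2*√1318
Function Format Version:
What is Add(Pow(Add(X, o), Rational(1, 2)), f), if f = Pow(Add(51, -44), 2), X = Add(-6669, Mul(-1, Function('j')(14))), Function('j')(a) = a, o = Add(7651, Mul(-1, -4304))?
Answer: Add(49, Mul(2, Pow(1318, Rational(1, 2)))) ≈ 121.61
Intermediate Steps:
o = 11955 (o = Add(7651, 4304) = 11955)
X = -6683 (X = Add(-6669, Mul(-1, 14)) = Add(-6669, -14) = -6683)
f = 49 (f = Pow(7, 2) = 49)
Add(Pow(Add(X, o), Rational(1, 2)), f) = Add(Pow(Add(-6683, 11955), Rational(1, 2)), 49) = Add(Pow(5272, Rational(1, 2)), 49) = Add(Mul(2, Pow(1318, Rational(1, 2))), 49) = Add(49, Mul(2, Pow(1318, Rational(1, 2))))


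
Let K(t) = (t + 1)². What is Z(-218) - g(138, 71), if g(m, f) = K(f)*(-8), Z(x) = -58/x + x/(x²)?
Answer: 9040953/218 ≈ 41472.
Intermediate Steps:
K(t) = (1 + t)²
Z(x) = -57/x (Z(x) = -58/x + x/x² = -58/x + 1/x = -57/x)
g(m, f) = -8*(1 + f)² (g(m, f) = (1 + f)²*(-8) = -8*(1 + f)²)
Z(-218) - g(138, 71) = -57/(-218) - (-8)*(1 + 71)² = -57*(-1/218) - (-8)*72² = 57/218 - (-8)*5184 = 57/218 - 1*(-41472) = 57/218 + 41472 = 9040953/218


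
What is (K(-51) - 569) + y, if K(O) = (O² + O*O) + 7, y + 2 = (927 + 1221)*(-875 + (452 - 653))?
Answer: -2306610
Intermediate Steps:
y = -2311250 (y = -2 + (927 + 1221)*(-875 + (452 - 653)) = -2 + 2148*(-875 - 201) = -2 + 2148*(-1076) = -2 - 2311248 = -2311250)
K(O) = 7 + 2*O² (K(O) = (O² + O²) + 7 = 2*O² + 7 = 7 + 2*O²)
(K(-51) - 569) + y = ((7 + 2*(-51)²) - 569) - 2311250 = ((7 + 2*2601) - 569) - 2311250 = ((7 + 5202) - 569) - 2311250 = (5209 - 569) - 2311250 = 4640 - 2311250 = -2306610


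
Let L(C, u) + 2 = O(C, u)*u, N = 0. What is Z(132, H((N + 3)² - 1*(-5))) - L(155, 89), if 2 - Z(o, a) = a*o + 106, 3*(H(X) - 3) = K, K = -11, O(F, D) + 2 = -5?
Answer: 609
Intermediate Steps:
O(F, D) = -7 (O(F, D) = -2 - 5 = -7)
L(C, u) = -2 - 7*u
H(X) = -⅔ (H(X) = 3 + (⅓)*(-11) = 3 - 11/3 = -⅔)
Z(o, a) = -104 - a*o (Z(o, a) = 2 - (a*o + 106) = 2 - (106 + a*o) = 2 + (-106 - a*o) = -104 - a*o)
Z(132, H((N + 3)² - 1*(-5))) - L(155, 89) = (-104 - 1*(-⅔)*132) - (-2 - 7*89) = (-104 + 88) - (-2 - 623) = -16 - 1*(-625) = -16 + 625 = 609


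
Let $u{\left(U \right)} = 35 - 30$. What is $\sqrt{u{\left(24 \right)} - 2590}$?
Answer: $i \sqrt{2585} \approx 50.843 i$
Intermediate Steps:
$u{\left(U \right)} = 5$ ($u{\left(U \right)} = 35 - 30 = 5$)
$\sqrt{u{\left(24 \right)} - 2590} = \sqrt{5 - 2590} = \sqrt{-2585} = i \sqrt{2585}$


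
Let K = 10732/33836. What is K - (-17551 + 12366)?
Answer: 43862598/8459 ≈ 5185.3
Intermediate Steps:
K = 2683/8459 (K = 10732*(1/33836) = 2683/8459 ≈ 0.31718)
K - (-17551 + 12366) = 2683/8459 - (-17551 + 12366) = 2683/8459 - 1*(-5185) = 2683/8459 + 5185 = 43862598/8459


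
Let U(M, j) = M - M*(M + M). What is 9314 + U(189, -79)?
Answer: -61939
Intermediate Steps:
U(M, j) = M - 2*M² (U(M, j) = M - M*2*M = M - 2*M²)
9314 + U(189, -79) = 9314 + 189*(1 - 2*189) = 9314 + 189*(1 - 378) = 9314 + 189*(-377) = 9314 - 71253 = -61939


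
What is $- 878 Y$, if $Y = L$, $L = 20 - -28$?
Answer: $-42144$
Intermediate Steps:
$L = 48$ ($L = 20 + 28 = 48$)
$Y = 48$
$- 878 Y = \left(-878\right) 48 = -42144$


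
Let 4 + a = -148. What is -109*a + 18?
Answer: 16586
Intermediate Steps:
a = -152 (a = -4 - 148 = -152)
-109*a + 18 = -109*(-152) + 18 = 16568 + 18 = 16586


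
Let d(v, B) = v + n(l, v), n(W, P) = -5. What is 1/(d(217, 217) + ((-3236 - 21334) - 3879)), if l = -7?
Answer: -1/28237 ≈ -3.5415e-5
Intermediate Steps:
d(v, B) = -5 + v (d(v, B) = v - 5 = -5 + v)
1/(d(217, 217) + ((-3236 - 21334) - 3879)) = 1/((-5 + 217) + ((-3236 - 21334) - 3879)) = 1/(212 + (-24570 - 3879)) = 1/(212 - 28449) = 1/(-28237) = -1/28237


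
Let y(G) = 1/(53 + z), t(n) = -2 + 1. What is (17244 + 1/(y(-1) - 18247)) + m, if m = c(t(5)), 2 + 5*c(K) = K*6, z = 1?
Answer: 84947873174/4926685 ≈ 17242.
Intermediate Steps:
t(n) = -1
y(G) = 1/54 (y(G) = 1/(53 + 1) = 1/54)
c(K) = -⅖ + 6*K/5 (c(K) = -⅖ + (K*6)/5 = -⅖ + (6*K)/5 = -⅖ + 6*K/5)
m = -8/5 (m = -⅖ + (6/5)*(-1) = -⅖ - 6/5 = -8/5 ≈ -1.6000)
(17244 + 1/(y(-1) - 18247)) + m = (17244 + 1/(1/54 - 18247)) - 8/5 = (17244 + 1/(-985337/54)) - 8/5 = (17244 - 54/985337) - 8/5 = 16991151174/985337 - 8/5 = 84947873174/4926685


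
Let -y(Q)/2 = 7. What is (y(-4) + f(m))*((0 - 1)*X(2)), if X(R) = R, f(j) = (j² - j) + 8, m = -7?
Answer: -100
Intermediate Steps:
f(j) = 8 + j² - j
y(Q) = -14 (y(Q) = -2*7 = -14)
(y(-4) + f(m))*((0 - 1)*X(2)) = (-14 + (8 + (-7)² - 1*(-7)))*((0 - 1)*2) = (-14 + (8 + 49 + 7))*(-1*2) = (-14 + 64)*(-2) = 50*(-2) = -100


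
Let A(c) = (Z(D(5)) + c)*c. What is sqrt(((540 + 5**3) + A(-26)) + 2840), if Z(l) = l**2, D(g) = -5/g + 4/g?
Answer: 3*sqrt(11611)/5 ≈ 64.653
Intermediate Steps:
D(g) = -1/g
A(c) = c*(1/25 + c) (A(c) = ((-1/5)**2 + c)*c = (1/25 + c)*c = c*(1/25 + c))
sqrt(((540 + 5**3) + A(-26)) + 2840) = sqrt(((540 + 5**3) - 26*(1/25 - 26)) + 2840) = sqrt(((540 + 125) - 26*(-649/25)) + 2840) = sqrt((665 + 16874/25) + 2840) = sqrt(33499/25 + 2840) = sqrt(104499/25) = 3*sqrt(11611)/5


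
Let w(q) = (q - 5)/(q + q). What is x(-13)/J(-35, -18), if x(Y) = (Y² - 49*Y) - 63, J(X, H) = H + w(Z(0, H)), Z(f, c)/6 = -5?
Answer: -8916/209 ≈ -42.660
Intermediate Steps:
Z(f, c) = -30 (Z(f, c) = 6*(-5) = -30)
w(q) = (-5 + q)/(2*q) (w(q) = (-5 + q)/((2*q)) = (-5 + q)*(1/(2*q)) = (-5 + q)/(2*q))
J(X, H) = 7/12 + H (J(X, H) = H + (½)*(-5 - 30)/(-30) = H + (½)*(-1/30)*(-35) = H + 7/12 = 7/12 + H)
x(Y) = -63 + Y² - 49*Y
x(-13)/J(-35, -18) = (-63 + (-13)² - 49*(-13))/(7/12 - 18) = (-63 + 169 + 637)/(-209/12) = 743*(-12/209) = -8916/209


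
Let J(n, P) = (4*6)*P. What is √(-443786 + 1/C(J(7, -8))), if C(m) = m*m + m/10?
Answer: I*√941338953127326/46056 ≈ 666.17*I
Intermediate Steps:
J(n, P) = 24*P
C(m) = m² + m/10 (C(m) = m² + m*(⅒) = m² + m/10)
√(-443786 + 1/C(J(7, -8))) = √(-443786 + 1/((24*(-8))*(⅒ + 24*(-8)))) = √(-443786 + 1/(-192*(⅒ - 192))) = √(-443786 + 1/(-192*(-1919/10))) = √(-443786 + 1/(184224/5)) = √(-443786 + 5/184224) = √(-81756032059/184224) = I*√941338953127326/46056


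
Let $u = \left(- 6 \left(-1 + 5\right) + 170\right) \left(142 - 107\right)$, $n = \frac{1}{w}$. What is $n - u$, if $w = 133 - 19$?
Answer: $- \frac{582539}{114} \approx -5110.0$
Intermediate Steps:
$w = 114$
$n = \frac{1}{114} \approx 0.0087719$
$u = 5110$ ($u = \left(\left(-6\right) 4 + 170\right) 35 = \left(-24 + 170\right) 35 = 146 \cdot 35 = 5110$)
$n - u = \frac{1}{114} - 5110 = - \frac{582539}{114}$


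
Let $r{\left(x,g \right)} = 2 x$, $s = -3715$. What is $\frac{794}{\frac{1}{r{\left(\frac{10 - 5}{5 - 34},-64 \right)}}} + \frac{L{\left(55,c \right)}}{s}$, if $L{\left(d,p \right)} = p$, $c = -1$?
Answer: $- \frac{29497071}{107735} \approx -273.79$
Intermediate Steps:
$\frac{794}{\frac{1}{r{\left(\frac{10 - 5}{5 - 34},-64 \right)}}} + \frac{L{\left(55,c \right)}}{s} = \frac{794}{\frac{1}{2 \frac{10 - 5}{5 - 34}}} - \frac{1}{-3715} = \frac{794}{\frac{1}{2 \frac{5}{-29}}} - - \frac{1}{3715} = \frac{794}{\frac{1}{2 \cdot 5 \left(- \frac{1}{29}\right)}} + \frac{1}{3715} = \frac{794}{\frac{1}{2 \left(- \frac{5}{29}\right)}} + \frac{1}{3715} = \frac{794}{\frac{1}{- \frac{10}{29}}} + \frac{1}{3715} = \frac{794}{- \frac{29}{10}} + \frac{1}{3715} = 794 \left(- \frac{10}{29}\right) + \frac{1}{3715} = - \frac{7940}{29} + \frac{1}{3715} = - \frac{29497071}{107735}$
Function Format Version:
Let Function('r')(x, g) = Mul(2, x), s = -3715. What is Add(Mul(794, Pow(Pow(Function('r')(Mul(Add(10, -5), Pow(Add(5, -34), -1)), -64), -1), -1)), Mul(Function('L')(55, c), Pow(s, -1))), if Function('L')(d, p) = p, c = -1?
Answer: Rational(-29497071, 107735) ≈ -273.79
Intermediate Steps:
Add(Mul(794, Pow(Pow(Function('r')(Mul(Add(10, -5), Pow(Add(5, -34), -1)), -64), -1), -1)), Mul(Function('L')(55, c), Pow(s, -1))) = Add(Mul(794, Pow(Pow(Mul(2, Mul(Add(10, -5), Pow(Add(5, -34), -1))), -1), -1)), Mul(-1, Pow(-3715, -1))) = Add(Mul(794, Pow(Pow(Mul(2, Mul(5, Pow(-29, -1))), -1), -1)), Mul(-1, Rational(-1, 3715))) = Add(Mul(794, Pow(Pow(Mul(2, Mul(5, Rational(-1, 29))), -1), -1)), Rational(1, 3715)) = Add(Mul(794, Pow(Pow(Mul(2, Rational(-5, 29)), -1), -1)), Rational(1, 3715)) = Add(Mul(794, Pow(Pow(Rational(-10, 29), -1), -1)), Rational(1, 3715)) = Add(Mul(794, Pow(Rational(-29, 10), -1)), Rational(1, 3715)) = Add(Mul(794, Rational(-10, 29)), Rational(1, 3715)) = Add(Rational(-7940, 29), Rational(1, 3715)) = Rational(-29497071, 107735)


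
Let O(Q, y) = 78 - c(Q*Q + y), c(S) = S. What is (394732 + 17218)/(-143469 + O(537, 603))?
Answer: -411950/432363 ≈ -0.95279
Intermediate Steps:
O(Q, y) = 78 - y - Q² (O(Q, y) = 78 - (Q*Q + y) = 78 - (Q² + y) = 78 - (y + Q²) = 78 + (-y - Q²) = 78 - y - Q²)
(394732 + 17218)/(-143469 + O(537, 603)) = (394732 + 17218)/(-143469 + (78 - 1*603 - 1*537²)) = 411950/(-143469 + (78 - 603 - 1*288369)) = 411950/(-143469 + (78 - 603 - 288369)) = 411950/(-143469 - 288894) = 411950/(-432363) = 411950*(-1/432363) = -411950/432363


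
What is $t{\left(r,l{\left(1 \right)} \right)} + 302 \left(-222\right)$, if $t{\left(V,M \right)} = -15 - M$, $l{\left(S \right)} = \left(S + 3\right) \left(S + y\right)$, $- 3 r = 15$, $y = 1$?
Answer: $-67067$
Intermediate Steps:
$r = -5$ ($r = \left(- \frac{1}{3}\right) 15 = -5$)
$l{\left(S \right)} = \left(1 + S\right) \left(3 + S\right)$ ($l{\left(S \right)} = \left(S + 3\right) \left(S + 1\right) = \left(3 + S\right) \left(1 + S\right) = \left(1 + S\right) \left(3 + S\right)$)
$t{\left(r,l{\left(1 \right)} \right)} + 302 \left(-222\right) = \left(-15 - \left(3 + 1^{2} + 4 \cdot 1\right)\right) + 302 \left(-222\right) = \left(-15 - \left(3 + 1 + 4\right)\right) - 67044 = \left(-15 - 8\right) - 67044 = -23 - 67044 = -67067$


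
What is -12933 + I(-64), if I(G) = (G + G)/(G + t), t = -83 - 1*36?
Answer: -2366611/183 ≈ -12932.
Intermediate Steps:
t = -119 (t = -83 - 36 = -119)
I(G) = 2*G/(-119 + G) (I(G) = (G + G)/(G - 119) = (2*G)/(-119 + G) = 2*G/(-119 + G))
-12933 + I(-64) = -12933 + 2*(-64)/(-119 - 64) = -12933 + 2*(-64)/(-183) = -12933 + 2*(-64)*(-1/183) = -12933 + 128/183 = -2366611/183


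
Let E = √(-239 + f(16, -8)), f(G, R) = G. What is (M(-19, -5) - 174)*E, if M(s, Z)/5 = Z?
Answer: -199*I*√223 ≈ -2971.7*I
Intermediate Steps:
M(s, Z) = 5*Z
E = I*√223 (E = √(-239 + 16) = √(-223) = I*√223 ≈ 14.933*I)
(M(-19, -5) - 174)*E = (5*(-5) - 174)*(I*√223) = (-25 - 174)*(I*√223) = -199*I*√223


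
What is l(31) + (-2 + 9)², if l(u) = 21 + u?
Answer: 101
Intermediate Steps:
l(31) + (-2 + 9)² = (21 + 31) + (-2 + 9)² = 52 + 7² = 52 + 49 = 101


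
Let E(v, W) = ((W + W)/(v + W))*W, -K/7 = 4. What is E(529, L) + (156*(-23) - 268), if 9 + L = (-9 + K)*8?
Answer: -338847/112 ≈ -3025.4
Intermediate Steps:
K = -28 (K = -7*4 = -28)
L = -305 (L = -9 + (-9 - 28)*8 = -9 - 37*8 = -9 - 296 = -305)
E(v, W) = 2*W²/(W + v) (E(v, W) = ((2*W)/(W + v))*W = (2*W/(W + v))*W = 2*W²/(W + v))
E(529, L) + (156*(-23) - 268) = 2*(-305)²/(-305 + 529) + (156*(-23) - 268) = 2*93025/224 + (-3588 - 268) = 2*93025*(1/224) - 3856 = 93025/112 - 3856 = -338847/112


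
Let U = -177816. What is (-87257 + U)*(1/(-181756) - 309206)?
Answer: 14897114723643801/181756 ≈ 8.1962e+10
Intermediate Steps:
(-87257 + U)*(1/(-181756) - 309206) = (-87257 - 177816)*(1/(-181756) - 309206) = -265073*(-1/181756 - 309206) = -265073*(-56200045737/181756) = 14897114723643801/181756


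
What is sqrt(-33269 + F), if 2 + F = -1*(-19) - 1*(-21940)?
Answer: 4*I*sqrt(707) ≈ 106.36*I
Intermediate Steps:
F = 21957 (F = -2 + (-1*(-19) - 1*(-21940)) = -2 + (19 + 21940) = -2 + 21959 = 21957)
sqrt(-33269 + F) = sqrt(-33269 + 21957) = sqrt(-11312) = 4*I*sqrt(707)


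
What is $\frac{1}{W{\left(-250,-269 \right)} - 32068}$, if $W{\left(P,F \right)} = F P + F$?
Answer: $\frac{1}{34913} \approx 2.8643 \cdot 10^{-5}$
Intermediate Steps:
$W{\left(P,F \right)} = F + F P$
$\frac{1}{W{\left(-250,-269 \right)} - 32068} = \frac{1}{- 269 \left(1 - 250\right) - 32068} = \frac{1}{\left(-269\right) \left(-249\right) - 32068} = \frac{1}{66981 - 32068} = \frac{1}{34913}$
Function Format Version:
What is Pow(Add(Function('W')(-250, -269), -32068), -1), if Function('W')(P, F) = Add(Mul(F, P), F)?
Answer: Rational(1, 34913) ≈ 2.8643e-5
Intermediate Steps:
Function('W')(P, F) = Add(F, Mul(F, P))
Pow(Add(Function('W')(-250, -269), -32068), -1) = Pow(Add(Mul(-269, Add(1, -250)), -32068), -1) = Pow(Add(Mul(-269, -249), -32068), -1) = Pow(Add(66981, -32068), -1) = Pow(34913, -1) = Rational(1, 34913)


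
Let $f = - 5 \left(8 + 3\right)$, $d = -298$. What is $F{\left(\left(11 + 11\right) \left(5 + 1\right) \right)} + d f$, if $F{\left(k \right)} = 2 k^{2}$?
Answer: $51238$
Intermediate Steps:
$f = -55$ ($f = \left(-5\right) 11 = -55$)
$F{\left(\left(11 + 11\right) \left(5 + 1\right) \right)} + d f = 2 \left(\left(11 + 11\right) \left(5 + 1\right)\right)^{2} - -16390 = 2 \left(22 \cdot 6\right)^{2} + 16390 = 2 \cdot 132^{2} + 16390 = 2 \cdot 17424 + 16390 = 34848 + 16390 = 51238$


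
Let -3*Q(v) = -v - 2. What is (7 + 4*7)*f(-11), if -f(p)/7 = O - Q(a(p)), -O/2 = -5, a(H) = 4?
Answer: -1960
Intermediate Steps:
Q(v) = ⅔ + v/3 (Q(v) = -(-v - 2)/3 = -(-2 - v)/3 = ⅔ + v/3)
O = 10 (O = -2*(-5) = 10)
f(p) = -56 (f(p) = -7*(10 - (⅔ + (⅓)*4)) = -7*(10 - (⅔ + 4/3)) = -7*(10 - 1*2) = -7*(10 - 2) = -7*8 = -56)
(7 + 4*7)*f(-11) = (7 + 4*7)*(-56) = (7 + 28)*(-56) = 35*(-56) = -1960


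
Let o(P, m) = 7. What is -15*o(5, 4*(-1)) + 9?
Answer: -96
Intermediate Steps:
-15*o(5, 4*(-1)) + 9 = -15*7 + 9 = -105 + 9 = -96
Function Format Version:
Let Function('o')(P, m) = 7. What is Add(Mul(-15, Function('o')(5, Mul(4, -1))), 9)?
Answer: -96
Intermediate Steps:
Add(Mul(-15, Function('o')(5, Mul(4, -1))), 9) = Add(Mul(-15, 7), 9) = Add(-105, 9) = -96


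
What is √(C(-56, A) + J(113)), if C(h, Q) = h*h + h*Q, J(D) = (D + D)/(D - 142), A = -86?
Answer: 3*√742342/29 ≈ 89.130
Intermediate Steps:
J(D) = 2*D/(-142 + D) (J(D) = (2*D)/(-142 + D) = 2*D/(-142 + D))
C(h, Q) = h² + Q*h
√(C(-56, A) + J(113)) = √(-56*(-86 - 56) + 2*113/(-142 + 113)) = √(-56*(-142) + 2*113/(-29)) = √(7952 + 2*113*(-1/29)) = √(7952 - 226/29) = √(230382/29) = 3*√742342/29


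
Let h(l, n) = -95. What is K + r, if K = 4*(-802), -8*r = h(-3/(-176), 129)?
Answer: -25569/8 ≈ -3196.1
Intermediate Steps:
r = 95/8 (r = -⅛*(-95) = 95/8 ≈ 11.875)
K = -3208
K + r = -3208 + 95/8 = -25569/8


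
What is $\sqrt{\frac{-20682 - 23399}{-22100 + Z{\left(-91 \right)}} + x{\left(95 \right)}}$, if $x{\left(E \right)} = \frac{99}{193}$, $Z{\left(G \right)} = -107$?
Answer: $\frac{\sqrt{45885931435826}}{4285951} \approx 1.5805$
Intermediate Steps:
$x{\left(E \right)} = \frac{99}{193}$ ($x{\left(E \right)} = 99 \cdot \frac{1}{193} = \frac{99}{193}$)
$\sqrt{\frac{-20682 - 23399}{-22100 + Z{\left(-91 \right)}} + x{\left(95 \right)}} = \sqrt{\frac{-20682 - 23399}{-22100 - 107} + \frac{99}{193}} = \sqrt{- \frac{44081}{-22207} + \frac{99}{193}} = \sqrt{\left(-44081\right) \left(- \frac{1}{22207}\right) + \frac{99}{193}} = \sqrt{\frac{44081}{22207} + \frac{99}{193}} = \sqrt{\frac{10706126}{4285951}} = \frac{\sqrt{45885931435826}}{4285951}$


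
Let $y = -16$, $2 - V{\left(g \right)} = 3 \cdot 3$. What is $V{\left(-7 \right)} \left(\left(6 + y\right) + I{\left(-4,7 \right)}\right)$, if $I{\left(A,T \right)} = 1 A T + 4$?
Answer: $238$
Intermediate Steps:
$I{\left(A,T \right)} = 4 + A T$ ($I{\left(A,T \right)} = A T + 4 = 4 + A T$)
$V{\left(g \right)} = -7$ ($V{\left(g \right)} = 2 - 3 \cdot 3 = 2 - 9 = -7$)
$V{\left(-7 \right)} \left(\left(6 + y\right) + I{\left(-4,7 \right)}\right) = - 7 \left(\left(6 - 16\right) + \left(4 - 28\right)\right) = - 7 \left(-10 + \left(4 - 28\right)\right) = - 7 \left(-10 - 24\right) = \left(-7\right) \left(-34\right) = 238$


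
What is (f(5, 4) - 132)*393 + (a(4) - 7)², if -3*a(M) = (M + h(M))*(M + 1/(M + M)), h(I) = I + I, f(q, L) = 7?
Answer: -194291/4 ≈ -48573.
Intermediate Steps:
h(I) = 2*I
a(M) = -M*(M + 1/(2*M)) (a(M) = -(M + 2*M)*(M + 1/(M + M))/3 = -3*M*(M + 1/(2*M))/3 = -M*(M + 1/(2*M)))
(f(5, 4) - 132)*393 + (a(4) - 7)² = (7 - 132)*393 + ((-½ - 1*4²) - 7)² = -125*393 + ((-½ - 1*16) - 7)² = -49125 + ((-½ - 16) - 7)² = -49125 + (-33/2 - 7)² = -49125 + (-47/2)² = -49125 + 2209/4 = -194291/4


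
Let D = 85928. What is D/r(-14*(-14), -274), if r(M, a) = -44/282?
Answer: -6057924/11 ≈ -5.5072e+5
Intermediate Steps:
r(M, a) = -22/141 (r(M, a) = -44*1/282 = -22/141)
D/r(-14*(-14), -274) = 85928/(-22/141) = 85928*(-141/22) = -6057924/11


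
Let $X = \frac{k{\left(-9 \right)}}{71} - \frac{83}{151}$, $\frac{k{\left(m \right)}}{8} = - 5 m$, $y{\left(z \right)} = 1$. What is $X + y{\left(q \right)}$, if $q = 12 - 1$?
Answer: $\frac{59188}{10721} \approx 5.5208$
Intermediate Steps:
$q = 11$
$k{\left(m \right)} = - 40 m$ ($k{\left(m \right)} = 8 \left(- 5 m\right) = - 40 m$)
$X = \frac{48467}{10721}$ ($X = \frac{\left(-40\right) \left(-9\right)}{71} - \frac{83}{151} = 360 \cdot \frac{1}{71} - \frac{83}{151} = \frac{360}{71} - \frac{83}{151} = \frac{48467}{10721} \approx 4.5208$)
$X + y{\left(q \right)} = \frac{48467}{10721} + 1 = \frac{59188}{10721}$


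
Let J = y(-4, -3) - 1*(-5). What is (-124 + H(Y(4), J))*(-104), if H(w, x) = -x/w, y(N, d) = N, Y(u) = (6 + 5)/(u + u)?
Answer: 142688/11 ≈ 12972.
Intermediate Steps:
Y(u) = 11/(2*u) (Y(u) = 11/((2*u)) = 11*(1/(2*u)) = 11/(2*u))
J = 1 (J = -4 - 1*(-5) = -4 + 5 = 1)
H(w, x) = -x/w
(-124 + H(Y(4), J))*(-104) = (-124 - 1*1/(11/2)/4)*(-104) = (-124 - 1*1/(11/2)*(¼))*(-104) = (-124 - 1*1/11/8)*(-104) = (-124 - 1*1*8/11)*(-104) = (-124 - 8/11)*(-104) = -1372/11*(-104) = 142688/11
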